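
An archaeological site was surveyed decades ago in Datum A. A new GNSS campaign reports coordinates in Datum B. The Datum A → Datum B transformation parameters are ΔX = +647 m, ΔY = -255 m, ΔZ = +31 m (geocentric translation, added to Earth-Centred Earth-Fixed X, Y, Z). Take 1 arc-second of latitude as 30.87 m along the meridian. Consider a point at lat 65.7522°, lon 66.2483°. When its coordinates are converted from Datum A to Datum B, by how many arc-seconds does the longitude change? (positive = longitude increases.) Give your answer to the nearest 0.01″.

sin φ = 0.911778, cos φ = 0.410684, sin λ = 0.915300, cos λ = 0.402774.
East component: ΔE = −sin λ·ΔX + cos λ·ΔY = −(0.915300)(647) + (0.402774)(-255) = -694.91 m.
1° of latitude spans 3600 × 30.87 = 111132 m; at latitude φ, 1° of longitude spans that × cos φ = 45640.1 m, so Δλ = -694.91 / 45640.1 × 3600 = -54.813″.

Δλ = -54.81″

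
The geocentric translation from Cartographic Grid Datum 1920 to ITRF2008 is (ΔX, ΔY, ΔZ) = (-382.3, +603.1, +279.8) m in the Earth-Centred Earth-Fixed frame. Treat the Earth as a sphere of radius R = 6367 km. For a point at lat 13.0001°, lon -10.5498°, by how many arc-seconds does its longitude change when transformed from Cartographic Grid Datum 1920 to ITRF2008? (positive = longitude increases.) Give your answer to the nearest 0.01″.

Δλ = 17.39″

sin φ = 0.224953, cos φ = 0.974370, sin λ = -0.183090, cos λ = 0.983096.
East component: ΔE = −sin λ·ΔX + cos λ·ΔY = −(-0.183090)(-382.3) + (0.983096)(603.1) = 522.91 m.
1° of latitude spans πR/180 = 111125 m; at latitude φ, 1° of longitude spans that × cos φ = 108276.9 m, so Δλ = 522.91 / 108276.9 × 3600 = 17.386″.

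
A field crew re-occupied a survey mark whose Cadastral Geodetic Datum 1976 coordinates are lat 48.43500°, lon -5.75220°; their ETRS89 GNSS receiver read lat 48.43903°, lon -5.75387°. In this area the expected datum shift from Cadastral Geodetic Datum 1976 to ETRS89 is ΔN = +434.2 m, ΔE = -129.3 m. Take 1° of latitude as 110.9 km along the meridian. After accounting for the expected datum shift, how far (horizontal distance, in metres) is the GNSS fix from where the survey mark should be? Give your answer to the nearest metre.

Observed coordinate differences: Δφ = +0.00403°, Δλ = -0.00167°.
Converting to metres (1° lat = 110900 m, cos φ = 0.663469): observed ΔN = 446.9 m, observed ΔE = -122.9 m.
Subtracting the expected shift leaves a residual of 446.9 − (434.2) = 12.7 m north and -122.9 − (-129.3) = 6.4 m east.
Residual distance = √(12.7² + 6.4²) = 14.3 m.

14 m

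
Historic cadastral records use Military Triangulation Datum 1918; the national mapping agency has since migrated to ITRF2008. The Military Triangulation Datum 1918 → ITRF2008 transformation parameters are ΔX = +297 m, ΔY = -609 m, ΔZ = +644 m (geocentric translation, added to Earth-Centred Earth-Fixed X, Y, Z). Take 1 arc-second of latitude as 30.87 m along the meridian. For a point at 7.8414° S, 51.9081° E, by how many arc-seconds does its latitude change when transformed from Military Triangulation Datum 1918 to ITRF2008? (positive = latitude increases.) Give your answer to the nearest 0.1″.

sin φ = -0.136431, cos φ = 0.990650, sin λ = 0.787022, cos λ = 0.616925.
North component: ΔN = −sin φ cos λ·ΔX − sin φ sin λ·ΔY + cos φ·ΔZ = −(-0.136431)(0.616925)(297) − (-0.136431)(0.787022)(-609) + (0.990650)(644) = 597.59 m.
1° of latitude spans 3600 × 30.87 = 111132 m, so Δφ = 597.59 / 111132 × 3600 = 19.358″.

Δφ = 19.4″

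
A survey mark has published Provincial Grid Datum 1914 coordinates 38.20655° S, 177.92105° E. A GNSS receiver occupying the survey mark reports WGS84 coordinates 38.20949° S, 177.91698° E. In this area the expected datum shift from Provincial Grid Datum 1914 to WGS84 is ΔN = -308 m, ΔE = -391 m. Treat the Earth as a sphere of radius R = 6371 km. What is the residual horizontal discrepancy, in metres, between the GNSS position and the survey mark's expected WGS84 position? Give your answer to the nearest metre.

Observed coordinate differences: Δφ = -0.00294°, Δλ = -0.00407°.
Converting to metres (1° lat = 111195 m, cos φ = 0.785786): observed ΔN = -326.9 m, observed ΔE = -355.6 m.
Subtracting the expected shift leaves a residual of -326.9 − (-308) = -18.9 m north and -355.6 − (-391) = 35.4 m east.
Residual distance = √((-18.9)² + 35.4²) = 40.1 m.

40 m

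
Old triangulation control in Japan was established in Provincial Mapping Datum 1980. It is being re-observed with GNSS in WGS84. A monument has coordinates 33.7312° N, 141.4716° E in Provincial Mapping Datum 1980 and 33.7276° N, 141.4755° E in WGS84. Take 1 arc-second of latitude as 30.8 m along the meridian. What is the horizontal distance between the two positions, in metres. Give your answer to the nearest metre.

537 m

Δφ = 33.7276° − 33.7312° = -0.0036°; Δλ = 141.4755° − 141.4716° = +0.0039°.
1° of latitude = 3600 × 30.80 = 110880 m.
ΔN = Δφ × 110880 = -399.2 m; ΔE = Δλ × 110880 × cos(33.7312°) = +0.0039 × 110880 × 0.831652 = 359.6 m.
Distance = √(ΔE² + ΔN²) = √(359.6² + (-399.2)²) = 537.3 m.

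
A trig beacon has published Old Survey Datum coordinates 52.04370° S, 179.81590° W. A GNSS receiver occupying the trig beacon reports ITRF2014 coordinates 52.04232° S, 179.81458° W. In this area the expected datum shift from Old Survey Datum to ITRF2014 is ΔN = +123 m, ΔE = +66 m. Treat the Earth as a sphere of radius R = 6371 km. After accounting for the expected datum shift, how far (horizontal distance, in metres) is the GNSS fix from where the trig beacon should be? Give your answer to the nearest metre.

39 m

Observed coordinate differences: Δφ = +0.00138°, Δλ = +0.00132°.
Converting to metres (1° lat = 111195 m, cos φ = 0.615060): observed ΔN = 153.4 m, observed ΔE = 90.3 m.
Subtracting the expected shift leaves a residual of 153.4 − (123) = 30.4 m north and 90.3 − (66) = 24.3 m east.
Residual distance = √(30.4² + 24.3²) = 38.9 m.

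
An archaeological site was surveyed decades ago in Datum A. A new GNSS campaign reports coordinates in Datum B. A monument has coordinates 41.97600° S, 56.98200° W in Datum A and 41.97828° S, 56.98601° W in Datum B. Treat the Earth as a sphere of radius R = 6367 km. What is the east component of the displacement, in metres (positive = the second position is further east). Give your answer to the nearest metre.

Δφ = -41.97828° − -41.97600° = -0.00228°; Δλ = -56.98601° − -56.98200° = -0.00401°.
1° along a meridian = πR/180 = 111125 m.
ΔN = Δφ × 111125 = -253.4 m; ΔE = Δλ × 111125 × cos(-41.97600°) = -0.00401 × 111125 × 0.743425 = -331.3 m.

ΔE = -331 m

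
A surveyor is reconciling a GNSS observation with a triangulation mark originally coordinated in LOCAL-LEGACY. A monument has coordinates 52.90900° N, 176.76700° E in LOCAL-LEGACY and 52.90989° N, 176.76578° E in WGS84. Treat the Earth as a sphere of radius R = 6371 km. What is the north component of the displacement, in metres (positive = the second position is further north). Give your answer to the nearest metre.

ΔN = 99 m

Δφ = 52.90989° − 52.90900° = +0.00089°; Δλ = 176.76578° − 176.76700° = -0.00122°.
1° along a meridian = πR/180 = 111195 m.
ΔN = Δφ × 111195 = 99.0 m; ΔE = Δλ × 111195 × cos(52.90900°) = -0.00122 × 111195 × 0.603083 = -81.8 m.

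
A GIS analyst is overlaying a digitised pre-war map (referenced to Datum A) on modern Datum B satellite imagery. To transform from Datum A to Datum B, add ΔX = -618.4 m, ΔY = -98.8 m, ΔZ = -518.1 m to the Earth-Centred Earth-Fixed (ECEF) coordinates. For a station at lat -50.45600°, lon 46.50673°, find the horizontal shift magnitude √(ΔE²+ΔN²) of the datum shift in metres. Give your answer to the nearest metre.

809 m

At φ = -50.45600°, λ = 46.50673°: sin φ = -0.771136, cos φ = 0.636671, sin λ = 0.725455, cos λ = 0.688269.
ΔE = −sin λ·ΔX + cos λ·ΔY = −(0.725455)·(-618.4) + (0.688269)·(-98.8) = 380.62 m.
ΔN = −sin φ cos λ·ΔX − sin φ sin λ·ΔY + cos φ·ΔZ = −(-0.771136)(0.688269)(-618.4) − (-0.771136)(0.725455)(-98.8) + (0.636671)(-518.1) = -713.35 m.
Horizontal magnitude = √(ΔE² + ΔN²) = √(380.62² + (-713.35)²) = 808.54 m.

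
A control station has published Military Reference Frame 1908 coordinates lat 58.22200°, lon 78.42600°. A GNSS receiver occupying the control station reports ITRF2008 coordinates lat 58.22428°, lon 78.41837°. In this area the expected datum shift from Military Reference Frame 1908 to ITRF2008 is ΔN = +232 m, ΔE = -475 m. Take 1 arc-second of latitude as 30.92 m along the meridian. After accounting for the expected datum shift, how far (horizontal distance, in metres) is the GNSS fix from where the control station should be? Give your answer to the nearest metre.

Observed coordinate differences: Δφ = +0.00228°, Δλ = -0.00763°.
Converting to metres (1° lat = 111312 m, cos φ = 0.526629): observed ΔN = 253.8 m, observed ΔE = -447.3 m.
Subtracting the expected shift leaves a residual of 253.8 − (232) = 21.8 m north and -447.3 − (-475) = 27.7 m east.
Residual distance = √(21.8² + 27.7²) = 35.3 m.

35 m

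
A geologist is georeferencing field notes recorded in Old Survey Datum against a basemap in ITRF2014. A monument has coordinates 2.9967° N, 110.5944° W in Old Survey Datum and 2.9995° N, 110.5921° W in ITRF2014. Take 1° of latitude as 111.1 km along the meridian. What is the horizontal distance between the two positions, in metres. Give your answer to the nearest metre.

402 m

Δφ = 2.9995° − 2.9967° = +0.0028°; Δλ = -110.5921° − -110.5944° = +0.0023°.
ΔN = Δφ × 111100 = 311.1 m; ΔE = Δλ × 111100 × cos(2.9967°) = +0.0023 × 111100 × 0.998633 = 255.2 m.
Distance = √(ΔE² + ΔN²) = √(255.2² + 311.1²) = 402.4 m.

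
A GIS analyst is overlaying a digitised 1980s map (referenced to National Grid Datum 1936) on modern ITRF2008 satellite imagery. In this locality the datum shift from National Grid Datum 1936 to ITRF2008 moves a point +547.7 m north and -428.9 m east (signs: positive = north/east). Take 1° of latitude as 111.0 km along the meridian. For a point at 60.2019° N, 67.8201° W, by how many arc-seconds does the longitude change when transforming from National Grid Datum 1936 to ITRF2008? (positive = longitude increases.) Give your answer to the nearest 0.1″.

At latitude 60.2019°, cos φ = 0.496945.
1° of longitude at this latitude = 111.0 × cos φ = 55.16 km, so Δλ = -428.9 / 55160.9 = -0.0077754° = -27.992″.

Δλ = -28.0″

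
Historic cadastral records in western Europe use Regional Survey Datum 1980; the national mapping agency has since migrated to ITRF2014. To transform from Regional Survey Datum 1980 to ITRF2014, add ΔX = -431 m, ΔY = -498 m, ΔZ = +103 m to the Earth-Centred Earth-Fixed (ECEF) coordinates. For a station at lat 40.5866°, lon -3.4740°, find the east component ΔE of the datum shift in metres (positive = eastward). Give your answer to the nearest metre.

The local east axis at (φ, λ) is (−sin λ, cos λ, 0), so ΔE = −sin(-3.4740°)·(-431) + cos(-3.4740°)·(-498) = -523.20 m.

ΔE = -523 m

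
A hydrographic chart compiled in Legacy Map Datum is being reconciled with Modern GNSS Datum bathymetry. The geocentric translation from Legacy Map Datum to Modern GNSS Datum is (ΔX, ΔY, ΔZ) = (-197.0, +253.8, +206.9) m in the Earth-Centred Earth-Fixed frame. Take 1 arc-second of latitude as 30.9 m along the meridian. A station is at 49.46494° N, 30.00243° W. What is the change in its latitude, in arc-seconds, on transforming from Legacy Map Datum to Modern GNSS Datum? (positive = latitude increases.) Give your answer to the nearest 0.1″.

Δφ = 11.7″

sin φ = 0.760008, cos φ = 0.649913, sin λ = -0.500037, cos λ = 0.866004.
North component: ΔN = −sin φ cos λ·ΔX − sin φ sin λ·ΔY + cos φ·ΔZ = −(0.760008)(0.866004)(-197.0) − (0.760008)(-0.500037)(253.8) + (0.649913)(206.9) = 360.58 m.
1° of latitude spans 3600 × 30.90 = 111240 m, so Δφ = 360.58 / 111240 × 3600 = 11.669″.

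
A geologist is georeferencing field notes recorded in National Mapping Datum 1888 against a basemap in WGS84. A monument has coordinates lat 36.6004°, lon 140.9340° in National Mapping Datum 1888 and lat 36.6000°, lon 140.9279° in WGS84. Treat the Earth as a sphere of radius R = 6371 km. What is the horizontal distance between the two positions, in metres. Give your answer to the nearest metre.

Δφ = 36.6000° − 36.6004° = -0.0004°; Δλ = 140.9279° − 140.9340° = -0.0061°.
1° along a meridian = πR/180 = 111195 m.
ΔN = Δφ × 111195 = -44.5 m; ΔE = Δλ × 111195 × cos(36.6004°) = -0.0061 × 111195 × 0.802813 = -544.5 m.
Distance = √(ΔE² + ΔN²) = √((-544.5)² + (-44.5)²) = 546.4 m.

546 m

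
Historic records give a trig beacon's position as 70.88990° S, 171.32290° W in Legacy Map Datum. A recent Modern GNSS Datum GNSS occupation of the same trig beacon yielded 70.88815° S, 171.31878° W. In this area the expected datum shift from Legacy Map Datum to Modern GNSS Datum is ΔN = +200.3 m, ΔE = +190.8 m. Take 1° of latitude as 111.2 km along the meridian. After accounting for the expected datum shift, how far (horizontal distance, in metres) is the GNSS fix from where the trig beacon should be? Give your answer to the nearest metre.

41 m

Observed coordinate differences: Δφ = +0.00175°, Δλ = +0.00412°.
Converting to metres (1° lat = 111200 m, cos φ = 0.327384): observed ΔN = 194.6 m, observed ΔE = 150.0 m.
Subtracting the expected shift leaves a residual of 194.6 − (200.3) = -5.7 m north and 150.0 − (190.8) = -40.8 m east.
Residual distance = √((-5.7)² + (-40.8)²) = 41.2 m.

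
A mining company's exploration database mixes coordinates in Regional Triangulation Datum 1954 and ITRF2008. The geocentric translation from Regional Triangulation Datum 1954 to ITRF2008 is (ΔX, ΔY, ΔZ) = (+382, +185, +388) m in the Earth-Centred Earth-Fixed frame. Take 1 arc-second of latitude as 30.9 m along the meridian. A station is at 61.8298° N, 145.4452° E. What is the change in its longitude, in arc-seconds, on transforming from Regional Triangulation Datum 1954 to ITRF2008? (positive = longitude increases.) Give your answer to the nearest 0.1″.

Δλ = -25.3″

sin φ = 0.881549, cos φ = 0.472092, sin λ = 0.567194, cos λ = -0.823584.
East component: ΔE = −sin λ·ΔX + cos λ·ΔY = −(0.567194)(382) + (-0.823584)(185) = -369.03 m.
1° of latitude spans 3600 × 30.90 = 111240 m; at latitude φ, 1° of longitude spans that × cos φ = 52515.6 m, so Δλ = -369.03 / 52515.6 × 3600 = -25.298″.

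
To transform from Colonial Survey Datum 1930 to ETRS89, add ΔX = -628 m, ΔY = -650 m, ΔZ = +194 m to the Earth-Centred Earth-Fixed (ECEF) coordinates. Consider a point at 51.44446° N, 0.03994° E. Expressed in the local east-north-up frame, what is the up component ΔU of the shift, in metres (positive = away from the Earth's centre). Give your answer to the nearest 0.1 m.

At φ = 51.44446°, λ = 0.03994°: sin φ = 0.782004, cos φ = 0.623273, sin λ = 0.000697, cos λ = 1.000000.
ΔU = cos φ cos λ·ΔX + cos φ sin λ·ΔY + sin φ·ΔZ = (0.623273)(1.000000)(-628) + (0.623273)(0.000697)(-650) + (0.782004)(194) = -239.99 m.

ΔU = -240.0 m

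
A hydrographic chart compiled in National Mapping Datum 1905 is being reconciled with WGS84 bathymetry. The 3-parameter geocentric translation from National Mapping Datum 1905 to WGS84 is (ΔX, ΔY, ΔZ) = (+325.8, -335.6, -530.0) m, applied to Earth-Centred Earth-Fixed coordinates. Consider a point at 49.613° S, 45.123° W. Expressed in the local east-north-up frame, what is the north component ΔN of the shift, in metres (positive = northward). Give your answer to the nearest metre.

At φ = -49.613°, λ = -45.123°: sin φ = -0.761685, cos φ = 0.647947, sin λ = -0.708623, cos λ = 0.705587.
ΔN = −sin φ cos λ·ΔX − sin φ sin λ·ΔY + cos φ·ΔZ = −(-0.761685)(0.705587)(325.8) − (-0.761685)(-0.708623)(-335.6) + (0.647947)(-530.0) = 12.82 m.

ΔN = 13 m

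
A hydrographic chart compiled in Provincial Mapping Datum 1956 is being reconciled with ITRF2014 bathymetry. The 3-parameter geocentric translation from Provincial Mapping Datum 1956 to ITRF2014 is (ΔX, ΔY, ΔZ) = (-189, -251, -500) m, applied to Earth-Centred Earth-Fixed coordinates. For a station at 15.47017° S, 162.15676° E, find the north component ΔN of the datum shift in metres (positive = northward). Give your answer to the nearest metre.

ΔN = -454 m

At φ = -15.47017°, λ = 162.15676°: sin φ = -0.266737, cos φ = 0.963769, sin λ = 0.306414, cos λ = -0.951898.
ΔN = −sin φ cos λ·ΔX − sin φ sin λ·ΔY + cos φ·ΔZ = −(-0.266737)(-0.951898)(-189) − (-0.266737)(0.306414)(-251) + (0.963769)(-500) = -454.41 m.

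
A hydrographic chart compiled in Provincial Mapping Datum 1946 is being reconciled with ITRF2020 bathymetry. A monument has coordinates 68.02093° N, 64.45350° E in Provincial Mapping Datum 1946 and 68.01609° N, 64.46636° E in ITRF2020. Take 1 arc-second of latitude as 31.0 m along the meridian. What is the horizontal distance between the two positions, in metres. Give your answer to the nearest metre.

762 m

Δφ = 68.01609° − 68.02093° = -0.00484°; Δλ = 64.46636° − 64.45350° = +0.01286°.
1° of latitude = 3600 × 31.00 = 111600 m.
ΔN = Δφ × 111600 = -540.1 m; ΔE = Δλ × 111600 × cos(68.02093°) = +0.01286 × 111600 × 0.374268 = 537.1 m.
Distance = √(ΔE² + ΔN²) = √(537.1² + (-540.1)²) = 761.8 m.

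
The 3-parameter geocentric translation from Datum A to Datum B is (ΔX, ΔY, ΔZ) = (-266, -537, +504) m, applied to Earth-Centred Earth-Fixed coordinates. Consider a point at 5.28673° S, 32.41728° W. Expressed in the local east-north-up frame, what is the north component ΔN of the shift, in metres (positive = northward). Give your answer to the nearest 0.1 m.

At φ = -5.28673°, λ = -32.41728°: sin φ = -0.092140, cos φ = 0.995746, sin λ = -0.536081, cos λ = 0.844166.
ΔN = −sin φ cos λ·ΔX − sin φ sin λ·ΔY + cos φ·ΔZ = −(-0.092140)(0.844166)(-266) − (-0.092140)(-0.536081)(-537) + (0.995746)(504) = 507.69 m.

ΔN = 507.7 m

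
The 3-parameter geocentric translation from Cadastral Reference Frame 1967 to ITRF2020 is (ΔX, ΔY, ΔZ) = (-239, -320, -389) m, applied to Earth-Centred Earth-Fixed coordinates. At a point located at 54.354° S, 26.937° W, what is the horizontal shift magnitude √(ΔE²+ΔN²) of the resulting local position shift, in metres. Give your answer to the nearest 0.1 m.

At φ = -54.354°, λ = -26.937°: sin φ = -0.812633, cos φ = 0.582776, sin λ = -0.453011, cos λ = 0.891505.
ΔE = −sin λ·ΔX + cos λ·ΔY = −(-0.453011)·(-239) + (0.891505)·(-320) = -393.55 m.
ΔN = −sin φ cos λ·ΔX − sin φ sin λ·ΔY + cos φ·ΔZ = −(-0.812633)(0.891505)(-239) − (-0.812633)(-0.453011)(-320) + (0.582776)(-389) = -282.05 m.
Horizontal magnitude = √(ΔE² + ΔN²) = √((-393.55)² + (-282.05)²) = 484.18 m.

484.2 m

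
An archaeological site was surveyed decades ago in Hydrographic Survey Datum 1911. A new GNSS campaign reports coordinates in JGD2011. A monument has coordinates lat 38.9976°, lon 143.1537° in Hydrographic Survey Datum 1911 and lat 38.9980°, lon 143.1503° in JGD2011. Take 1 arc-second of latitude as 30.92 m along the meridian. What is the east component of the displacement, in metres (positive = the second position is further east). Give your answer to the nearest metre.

Δφ = 38.9980° − 38.9976° = +0.0004°; Δλ = 143.1503° − 143.1537° = -0.0034°.
1° of latitude = 3600 × 30.92 = 111312 m.
ΔN = Δφ × 111312 = 44.5 m; ΔE = Δλ × 111312 × cos(38.9976°) = -0.0034 × 111312 × 0.777172 = -294.1 m.

ΔE = -294 m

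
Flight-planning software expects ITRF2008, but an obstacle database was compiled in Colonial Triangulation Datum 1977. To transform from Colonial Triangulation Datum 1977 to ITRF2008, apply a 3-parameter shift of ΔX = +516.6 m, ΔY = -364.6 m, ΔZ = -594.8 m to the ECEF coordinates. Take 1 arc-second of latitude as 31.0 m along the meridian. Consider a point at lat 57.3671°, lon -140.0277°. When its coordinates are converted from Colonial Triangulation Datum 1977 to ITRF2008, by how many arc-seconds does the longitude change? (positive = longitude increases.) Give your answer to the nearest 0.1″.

Δλ = 36.6″

sin φ = 0.842143, cos φ = 0.539254, sin λ = -0.642417, cos λ = -0.766355.
East component: ΔE = −sin λ·ΔX + cos λ·ΔY = −(-0.642417)(516.6) + (-0.766355)(-364.6) = 611.29 m.
1° of latitude spans 3600 × 31.00 = 111600 m; at latitude φ, 1° of longitude spans that × cos φ = 60180.8 m, so Δλ = 611.29 / 60180.8 × 3600 = 36.567″.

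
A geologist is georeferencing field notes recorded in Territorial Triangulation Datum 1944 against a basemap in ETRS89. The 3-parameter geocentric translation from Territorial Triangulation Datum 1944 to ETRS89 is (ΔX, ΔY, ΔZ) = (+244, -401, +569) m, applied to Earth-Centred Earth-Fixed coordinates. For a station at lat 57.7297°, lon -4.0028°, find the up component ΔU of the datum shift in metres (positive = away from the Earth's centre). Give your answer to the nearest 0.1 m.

The local up (radial) axis is (cos φ cos λ, cos φ sin λ, sin φ), giving ΔU = 129.957 + 14.945 + 481.112 = 626.01 m.

ΔU = 626.0 m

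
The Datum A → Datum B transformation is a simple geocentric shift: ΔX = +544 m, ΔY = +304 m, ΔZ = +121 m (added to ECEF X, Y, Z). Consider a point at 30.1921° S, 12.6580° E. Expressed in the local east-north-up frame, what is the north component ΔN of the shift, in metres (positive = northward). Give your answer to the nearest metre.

ΔN = 405 m

At φ = -30.1921°, λ = 12.6580°: sin φ = -0.502901, cos φ = 0.864344, sin λ = 0.219131, cos λ = 0.975695.
ΔN = −sin φ cos λ·ΔX − sin φ sin λ·ΔY + cos φ·ΔZ = −(-0.502901)(0.975695)(544) − (-0.502901)(0.219131)(304) + (0.864344)(121) = 405.02 m.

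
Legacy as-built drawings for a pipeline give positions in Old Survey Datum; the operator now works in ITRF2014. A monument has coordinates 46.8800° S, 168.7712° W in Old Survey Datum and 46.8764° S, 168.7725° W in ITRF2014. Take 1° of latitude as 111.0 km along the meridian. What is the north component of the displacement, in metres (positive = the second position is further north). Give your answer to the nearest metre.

Δφ = -46.8764° − -46.8800° = +0.0036°; Δλ = -168.7725° − -168.7712° = -0.0013°.
ΔN = Δφ × 111000 = 399.6 m; ΔE = Δλ × 111000 × cos(-46.8800°) = -0.0013 × 111000 × 0.683529 = -98.6 m.

ΔN = 400 m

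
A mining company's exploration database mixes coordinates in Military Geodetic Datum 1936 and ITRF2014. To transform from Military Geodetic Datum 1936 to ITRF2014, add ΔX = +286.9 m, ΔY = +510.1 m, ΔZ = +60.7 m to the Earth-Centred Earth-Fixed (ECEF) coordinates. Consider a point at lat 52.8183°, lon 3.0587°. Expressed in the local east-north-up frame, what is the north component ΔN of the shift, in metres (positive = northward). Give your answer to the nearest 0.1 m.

The local north axis is (−sin φ cos λ, −sin φ sin λ, cos φ), giving ΔN = -228.254 − 21.686 + 36.684 = -213.26 m.

ΔN = -213.3 m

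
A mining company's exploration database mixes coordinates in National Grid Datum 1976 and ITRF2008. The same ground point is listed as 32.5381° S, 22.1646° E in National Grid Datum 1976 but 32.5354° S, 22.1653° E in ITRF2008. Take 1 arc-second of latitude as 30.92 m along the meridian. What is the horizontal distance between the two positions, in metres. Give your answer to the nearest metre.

308 m

Δφ = -32.5354° − -32.5381° = +0.0027°; Δλ = 22.1653° − 22.1646° = +0.0007°.
1° of latitude = 3600 × 30.92 = 111312 m.
ΔN = Δφ × 111312 = 300.5 m; ΔE = Δλ × 111312 × cos(-32.5381°) = +0.0007 × 111312 × 0.843034 = 65.7 m.
Distance = √(ΔE² + ΔN²) = √(65.7² + 300.5²) = 307.6 m.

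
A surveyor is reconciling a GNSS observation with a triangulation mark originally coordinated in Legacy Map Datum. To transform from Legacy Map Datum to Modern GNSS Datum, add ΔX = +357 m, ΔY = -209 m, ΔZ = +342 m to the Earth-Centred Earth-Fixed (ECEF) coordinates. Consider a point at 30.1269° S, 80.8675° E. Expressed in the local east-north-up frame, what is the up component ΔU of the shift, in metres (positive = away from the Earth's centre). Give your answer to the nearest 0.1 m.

ΔU = -301.1 m

At φ = -30.1269°, λ = 80.8675°: sin φ = -0.501917, cos φ = 0.864916, sin λ = 0.987324, cos λ = 0.158718.
ΔU = cos φ cos λ·ΔX + cos φ sin λ·ΔY + sin φ·ΔZ = (0.864916)(0.158718)(357) + (0.864916)(0.987324)(-209) + (-0.501917)(342) = -301.12 m.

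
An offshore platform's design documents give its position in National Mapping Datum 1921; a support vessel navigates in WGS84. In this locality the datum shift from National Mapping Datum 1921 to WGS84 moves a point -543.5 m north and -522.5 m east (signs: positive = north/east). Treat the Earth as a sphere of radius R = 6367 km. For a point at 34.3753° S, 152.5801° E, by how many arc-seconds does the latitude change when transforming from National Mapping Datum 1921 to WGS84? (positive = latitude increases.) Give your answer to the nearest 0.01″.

Δφ = -17.61″

On a sphere of radius R, 1 rad of latitude = R, so Δφ = ΔN / R = -543.5 / 6367000 = -8.5362e-05 rad = -17.607″.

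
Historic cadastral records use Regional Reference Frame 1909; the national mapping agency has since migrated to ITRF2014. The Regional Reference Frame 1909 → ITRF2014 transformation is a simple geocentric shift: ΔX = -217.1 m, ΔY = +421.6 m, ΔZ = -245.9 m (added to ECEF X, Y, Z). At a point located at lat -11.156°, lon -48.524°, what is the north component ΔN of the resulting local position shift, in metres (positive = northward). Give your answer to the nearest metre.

ΔN = -330 m

At φ = -11.156°, λ = -48.524°: sin φ = -0.193481, cos φ = 0.981104, sin λ = -0.749233, cos λ = 0.662306.
ΔN = −sin φ cos λ·ΔX − sin φ sin λ·ΔY + cos φ·ΔZ = −(-0.193481)(0.662306)(-217.1) − (-0.193481)(-0.749233)(421.6) + (0.981104)(-245.9) = -330.19 m.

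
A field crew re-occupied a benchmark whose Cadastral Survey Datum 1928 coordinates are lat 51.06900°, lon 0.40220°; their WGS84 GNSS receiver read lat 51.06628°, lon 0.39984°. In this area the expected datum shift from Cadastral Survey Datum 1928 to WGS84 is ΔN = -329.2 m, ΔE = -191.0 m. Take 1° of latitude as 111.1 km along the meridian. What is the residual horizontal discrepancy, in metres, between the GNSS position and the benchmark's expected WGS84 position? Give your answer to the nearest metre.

Observed coordinate differences: Δφ = -0.00272°, Δλ = -0.00236°.
Converting to metres (1° lat = 111100 m, cos φ = 0.628384): observed ΔN = -302.2 m, observed ΔE = -164.8 m.
Subtracting the expected shift leaves a residual of -302.2 − (-329.2) = 27.0 m north and -164.8 − (-191.0) = 26.2 m east.
Residual distance = √(27.0² + 26.2²) = 37.7 m.

38 m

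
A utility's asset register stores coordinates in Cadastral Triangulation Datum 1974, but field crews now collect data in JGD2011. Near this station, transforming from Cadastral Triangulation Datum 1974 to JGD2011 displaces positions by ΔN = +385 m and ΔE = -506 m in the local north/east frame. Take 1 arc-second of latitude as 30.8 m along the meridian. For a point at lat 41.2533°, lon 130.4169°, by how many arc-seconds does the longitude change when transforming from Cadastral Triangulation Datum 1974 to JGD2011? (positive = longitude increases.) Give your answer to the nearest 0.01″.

Δλ = -21.85″

At latitude 41.2533°, cos φ = 0.751802.
1″ of longitude at this latitude = 30.80 × cos φ = 23.1555 m, so Δλ = -506.0 / 23.1555 = -21.852″.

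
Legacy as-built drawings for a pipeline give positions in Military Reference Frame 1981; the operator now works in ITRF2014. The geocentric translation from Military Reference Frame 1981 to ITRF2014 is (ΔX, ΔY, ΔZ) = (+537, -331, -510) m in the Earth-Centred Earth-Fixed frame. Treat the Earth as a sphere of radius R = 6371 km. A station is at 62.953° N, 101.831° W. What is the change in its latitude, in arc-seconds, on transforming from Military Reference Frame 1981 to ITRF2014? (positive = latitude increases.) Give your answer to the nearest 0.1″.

sin φ = 0.890634, cos φ = 0.454721, sin λ = -0.978757, cos λ = -0.205026.
North component: ΔN = −sin φ cos λ·ΔX − sin φ sin λ·ΔY + cos φ·ΔZ = −(0.890634)(-0.205026)(537) − (0.890634)(-0.978757)(-331) + (0.454721)(-510) = -422.39 m.
1° of latitude spans πR/180 = 111195 m, so Δφ = -422.39 / 111195 × 3600 = -13.675″.

Δφ = -13.7″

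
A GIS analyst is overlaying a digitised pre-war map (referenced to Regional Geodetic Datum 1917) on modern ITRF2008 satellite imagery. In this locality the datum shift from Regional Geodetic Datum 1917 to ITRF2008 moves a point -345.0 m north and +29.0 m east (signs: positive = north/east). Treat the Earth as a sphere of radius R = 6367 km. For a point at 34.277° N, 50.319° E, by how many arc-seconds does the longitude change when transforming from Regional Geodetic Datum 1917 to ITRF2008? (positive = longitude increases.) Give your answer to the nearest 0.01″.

At latitude 34.277°, cos φ = 0.826324.
One radian of longitude at latitude φ spans R cos φ, so Δλ = ΔE / (R cos φ) = 29.0 / (6367000 × 0.826324) = 5.5120e-06 rad = 1.137″.

Δλ = 1.14″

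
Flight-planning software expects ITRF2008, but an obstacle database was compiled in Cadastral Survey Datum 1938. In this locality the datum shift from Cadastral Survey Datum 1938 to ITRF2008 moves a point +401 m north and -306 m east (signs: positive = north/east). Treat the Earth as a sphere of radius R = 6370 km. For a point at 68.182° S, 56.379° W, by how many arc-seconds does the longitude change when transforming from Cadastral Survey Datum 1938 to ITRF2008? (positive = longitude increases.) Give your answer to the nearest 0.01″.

At latitude -68.182°, cos φ = 0.371660.
One radian of longitude at latitude φ spans R cos φ, so Δλ = ΔE / (R cos φ) = -306.0 / (6370000 × 0.371660) = -1.2925e-04 rad = -26.660″.

Δλ = -26.66″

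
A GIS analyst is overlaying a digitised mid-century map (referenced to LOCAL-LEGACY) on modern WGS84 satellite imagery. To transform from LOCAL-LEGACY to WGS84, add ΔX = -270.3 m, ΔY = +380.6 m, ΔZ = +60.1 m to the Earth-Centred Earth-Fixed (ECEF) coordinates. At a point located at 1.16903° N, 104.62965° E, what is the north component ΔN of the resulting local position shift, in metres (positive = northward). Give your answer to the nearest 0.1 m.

ΔN = 51.2 m

At φ = 1.16903°, λ = 104.62965°: sin φ = 0.020402, cos φ = 0.999792, sin λ = 0.967579, cos λ = -0.252570.
ΔN = −sin φ cos λ·ΔX − sin φ sin λ·ΔY + cos φ·ΔZ = −(0.020402)(-0.252570)(-270.3) − (0.020402)(0.967579)(380.6) + (0.999792)(60.1) = 51.18 m.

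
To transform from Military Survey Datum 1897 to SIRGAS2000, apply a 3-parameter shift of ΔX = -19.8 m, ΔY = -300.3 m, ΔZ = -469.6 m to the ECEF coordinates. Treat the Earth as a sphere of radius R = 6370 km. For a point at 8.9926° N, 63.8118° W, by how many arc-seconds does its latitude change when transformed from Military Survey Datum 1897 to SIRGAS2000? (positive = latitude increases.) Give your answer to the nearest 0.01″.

Δφ = -16.34″

sin φ = 0.156307, cos φ = 0.987709, sin λ = -0.897349, cos λ = 0.441321.
North component: ΔN = −sin φ cos λ·ΔX − sin φ sin λ·ΔY + cos φ·ΔZ = −(0.156307)(0.441321)(-19.8) − (0.156307)(-0.897349)(-300.3) + (0.987709)(-469.6) = -504.58 m.
1° of latitude spans πR/180 = 111177 m, so Δφ = -504.58 / 111177 × 3600 = -16.339″.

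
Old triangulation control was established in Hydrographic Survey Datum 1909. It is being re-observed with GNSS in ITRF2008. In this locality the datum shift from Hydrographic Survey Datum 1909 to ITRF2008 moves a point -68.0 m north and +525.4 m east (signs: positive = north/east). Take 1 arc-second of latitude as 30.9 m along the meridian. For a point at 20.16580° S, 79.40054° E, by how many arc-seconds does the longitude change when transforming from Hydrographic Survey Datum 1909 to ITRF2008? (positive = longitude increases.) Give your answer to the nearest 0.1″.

At latitude -20.16580°, cos φ = 0.938699.
1″ of longitude at this latitude = 30.90 × cos φ = 29.0058 m, so Δλ = 525.4 / 29.0058 = 18.114″.

Δλ = 18.1″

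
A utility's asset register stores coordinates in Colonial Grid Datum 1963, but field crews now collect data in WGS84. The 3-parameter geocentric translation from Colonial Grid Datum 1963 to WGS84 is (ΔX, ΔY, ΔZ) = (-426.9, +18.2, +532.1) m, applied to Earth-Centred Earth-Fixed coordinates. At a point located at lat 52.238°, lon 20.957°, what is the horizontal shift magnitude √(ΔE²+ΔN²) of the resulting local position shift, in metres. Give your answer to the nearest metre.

The local east axis at (φ, λ) is (−sin λ, cos λ, 0), so ΔE = −sin(20.957°)·(-426.9) + cos(20.957°)·18.2 = 169.68 m.
The local north axis is (−sin φ cos λ, −sin φ sin λ, cos φ), giving ΔN = 315.165 − 5.146 + 325.849 = 635.87 m.
Horizontal magnitude = √(ΔE² + ΔN²) = √(169.68² + 635.87²) = 658.12 m.

658 m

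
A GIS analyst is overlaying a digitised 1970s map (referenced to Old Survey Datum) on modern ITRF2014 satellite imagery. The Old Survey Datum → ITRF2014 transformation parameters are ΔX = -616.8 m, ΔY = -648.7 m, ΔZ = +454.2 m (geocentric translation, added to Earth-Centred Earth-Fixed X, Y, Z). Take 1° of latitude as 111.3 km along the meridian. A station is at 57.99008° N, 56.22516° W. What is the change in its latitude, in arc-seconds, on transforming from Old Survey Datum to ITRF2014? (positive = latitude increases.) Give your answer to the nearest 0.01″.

sin φ = 0.847956, cos φ = 0.530066, sin λ = -0.831229, cos λ = 0.555931.
North component: ΔN = −sin φ cos λ·ΔX − sin φ sin λ·ΔY + cos φ·ΔZ = −(0.847956)(0.555931)(-616.8) − (0.847956)(-0.831229)(-648.7) + (0.530066)(454.2) = 74.29 m.
1° of latitude spans 111300 m, so Δφ = 74.29 / 111300 × 3600 = 2.403″.

Δφ = 2.40″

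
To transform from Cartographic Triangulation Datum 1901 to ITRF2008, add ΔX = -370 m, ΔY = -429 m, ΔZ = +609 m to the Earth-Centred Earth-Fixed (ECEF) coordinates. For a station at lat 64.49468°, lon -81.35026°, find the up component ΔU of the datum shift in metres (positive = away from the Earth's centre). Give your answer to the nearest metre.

ΔU = 708 m

The local up (radial) axis is (cos φ cos λ, cos φ sin λ, sin φ), giving ΔU = -23.961 + 182.624 + 549.650 = 708.31 m.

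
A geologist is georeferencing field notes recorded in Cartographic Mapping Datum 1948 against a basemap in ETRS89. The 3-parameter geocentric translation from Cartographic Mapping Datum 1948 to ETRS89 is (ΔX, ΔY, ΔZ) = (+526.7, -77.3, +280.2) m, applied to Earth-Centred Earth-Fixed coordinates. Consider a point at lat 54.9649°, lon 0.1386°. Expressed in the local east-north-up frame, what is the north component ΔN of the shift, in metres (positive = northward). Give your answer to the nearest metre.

At φ = 54.9649°, λ = 0.1386°: sin φ = 0.818801, cos φ = 0.574078, sin λ = 0.002419, cos λ = 0.999997.
ΔN = −sin φ cos λ·ΔX − sin φ sin λ·ΔY + cos φ·ΔZ = −(0.818801)(0.999997)(526.7) − (0.818801)(0.002419)(-77.3) + (0.574078)(280.2) = -270.25 m.

ΔN = -270 m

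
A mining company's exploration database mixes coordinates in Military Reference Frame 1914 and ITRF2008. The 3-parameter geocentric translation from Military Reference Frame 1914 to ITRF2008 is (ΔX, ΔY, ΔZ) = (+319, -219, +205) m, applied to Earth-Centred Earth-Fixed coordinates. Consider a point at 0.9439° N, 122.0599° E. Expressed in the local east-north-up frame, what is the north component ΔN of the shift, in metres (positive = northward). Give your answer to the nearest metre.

The local north axis is (−sin φ cos λ, −sin φ sin λ, cos φ), giving ΔN = 2.789 + 3.057 + 204.972 = 210.82 m.

ΔN = 211 m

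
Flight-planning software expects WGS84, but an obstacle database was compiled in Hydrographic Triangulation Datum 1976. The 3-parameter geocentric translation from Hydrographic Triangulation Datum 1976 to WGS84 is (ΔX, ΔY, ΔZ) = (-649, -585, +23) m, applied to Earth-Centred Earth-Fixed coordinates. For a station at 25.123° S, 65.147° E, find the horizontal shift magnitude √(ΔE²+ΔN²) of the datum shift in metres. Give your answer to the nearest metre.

469 m

The local east axis at (φ, λ) is (−sin λ, cos λ, 0), so ΔE = −sin(65.147°)·(-649) + cos(65.147°)·(-585) = 343.02 m.
The local north axis is (−sin φ cos λ, −sin φ sin λ, cos φ), giving ΔN = -115.808 − 225.368 + 20.824 = -320.35 m.
Horizontal magnitude = √(ΔE² + ΔN²) = √(343.02² + (-320.35)²) = 469.35 m.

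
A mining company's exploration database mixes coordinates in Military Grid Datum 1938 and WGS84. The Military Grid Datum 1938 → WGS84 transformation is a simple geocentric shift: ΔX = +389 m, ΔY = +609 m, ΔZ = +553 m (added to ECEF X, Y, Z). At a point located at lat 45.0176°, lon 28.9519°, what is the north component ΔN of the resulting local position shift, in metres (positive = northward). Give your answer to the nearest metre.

At φ = 45.0176°, λ = 28.9519°: sin φ = 0.707324, cos φ = 0.706890, sin λ = 0.484075, cos λ = 0.875026.
ΔN = −sin φ cos λ·ΔX − sin φ sin λ·ΔY + cos φ·ΔZ = −(0.707324)(0.875026)(389) − (0.707324)(0.484075)(609) + (0.706890)(553) = -58.37 m.

ΔN = -58 m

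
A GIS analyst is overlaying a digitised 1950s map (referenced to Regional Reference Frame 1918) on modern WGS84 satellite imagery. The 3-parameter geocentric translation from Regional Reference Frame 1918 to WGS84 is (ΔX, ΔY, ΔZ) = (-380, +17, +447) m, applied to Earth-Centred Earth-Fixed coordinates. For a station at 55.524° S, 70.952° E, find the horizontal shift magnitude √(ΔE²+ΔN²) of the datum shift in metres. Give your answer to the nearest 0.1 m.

The local east axis at (φ, λ) is (−sin λ, cos λ, 0), so ΔE = −sin(70.952°)·(-380) + cos(70.952°)·17 = 364.74 m.
The local north axis is (−sin φ cos λ, −sin φ sin λ, cos φ), giving ΔN = -102.235 + 13.247 + 253.029 = 164.04 m.
Horizontal magnitude = √(ΔE² + ΔN²) = √(364.74² + 164.04²) = 399.93 m.

399.9 m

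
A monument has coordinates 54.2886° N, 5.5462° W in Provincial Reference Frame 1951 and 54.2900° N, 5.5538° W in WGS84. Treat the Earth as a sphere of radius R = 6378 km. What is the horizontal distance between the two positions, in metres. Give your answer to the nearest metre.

518 m

Δφ = 54.2900° − 54.2886° = +0.0014°; Δλ = -5.5538° − -5.5462° = -0.0076°.
1° along a meridian = πR/180 = 111317 m.
ΔN = Δφ × 111317 = 155.8 m; ΔE = Δλ × 111317 × cos(54.2886°) = -0.0076 × 111317 × 0.583703 = -493.8 m.
Distance = √(ΔE² + ΔN²) = √((-493.8)² + 155.8²) = 517.8 m.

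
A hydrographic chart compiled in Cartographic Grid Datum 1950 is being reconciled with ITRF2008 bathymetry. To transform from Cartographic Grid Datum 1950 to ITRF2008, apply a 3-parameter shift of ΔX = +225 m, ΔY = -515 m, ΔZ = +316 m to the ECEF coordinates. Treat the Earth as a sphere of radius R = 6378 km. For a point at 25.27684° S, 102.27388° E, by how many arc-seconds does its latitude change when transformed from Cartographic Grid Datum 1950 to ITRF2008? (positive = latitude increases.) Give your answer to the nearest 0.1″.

Δφ = 1.6″

sin φ = -0.426992, cos φ = 0.904255, sin λ = 0.977143, cos λ = -0.212585.
North component: ΔN = −sin φ cos λ·ΔX − sin φ sin λ·ΔY + cos φ·ΔZ = −(-0.426992)(-0.212585)(225) − (-0.426992)(0.977143)(-515) + (0.904255)(316) = 50.45 m.
1° of latitude spans πR/180 = 111317 m, so Δφ = 50.45 / 111317 × 3600 = 1.631″.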